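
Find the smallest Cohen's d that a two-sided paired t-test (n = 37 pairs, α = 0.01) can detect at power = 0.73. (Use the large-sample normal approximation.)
d ≈ 0.52

Minimum detectable effect (paired t-test, normal approximation):
d = (z_{α/2} + z_β) / √n
d = (2.576 + 0.613) / √37
d = 3.189 / 6.083
d ≈ 0.52

By Cohen's convention (0.2 small / 0.5 medium / 0.8 large): medium effect.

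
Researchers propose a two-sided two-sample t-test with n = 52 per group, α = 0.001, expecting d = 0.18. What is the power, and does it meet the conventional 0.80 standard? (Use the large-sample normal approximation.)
Power ≈ 0.01; the study is underpowered (power < 0.80)

Power calculation (two-sample t-test, normal approximation):
z_β = d · √(n/2) - z_{α/2}
z_β = 0.18 · √(52/2) - 3.291
z_β = 0.18 · 5.099 - 3.291
z_β = -2.373

Power = Φ(z_β) = Φ(-2.373) ≈ 0.009

Effect size d = 0.18 is very small by Cohen's convention (0.2/0.5/0.8).

Threshold: power ≥ 0.80 is conventionally adequate.
Power ≈ 0.01 → the study is underpowered (power < 0.80).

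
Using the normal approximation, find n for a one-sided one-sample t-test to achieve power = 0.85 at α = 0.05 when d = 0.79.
n = 12

Sample size formula (one-sample t-test, normal approximation):
n = ((z_α + z_β) / d)²

z_α = 1.645 (for α = 0.05, one-sided)
z_β = 1.036 (for power = 0.85)
d = 0.79

n = ((1.645 + 1.036) / 0.79)²
n = (3.394)²
n ≈ 11.52
Round up to the next whole number: n = 12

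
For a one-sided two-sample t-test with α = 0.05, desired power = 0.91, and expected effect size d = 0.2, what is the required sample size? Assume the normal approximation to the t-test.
n = 446 per group

Sample size formula (two-sample t-test, normal approximation):
n = 2 · ((z_α + z_β) / d)²

z_α = 1.645 (for α = 0.05, one-sided)
z_β = 1.341 (for power = 0.91)
d = 0.2

n = 2 · ((1.645 + 1.341) / 0.2)²
n = 2 · (14.930)²
n ≈ 445.81
Round up to the next whole number: n = 446 per group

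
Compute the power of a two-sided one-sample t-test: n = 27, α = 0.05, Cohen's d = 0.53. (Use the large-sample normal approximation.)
Power ≈ 0.79

Power calculation (one-sample t-test, normal approximation):
z_β = d · √n - z_{α/2}
z_β = 0.53 · √27 - 1.960
z_β = 0.53 · 5.196 - 1.960
z_β = 0.794

Power = Φ(z_β) = Φ(0.794) ≈ 0.786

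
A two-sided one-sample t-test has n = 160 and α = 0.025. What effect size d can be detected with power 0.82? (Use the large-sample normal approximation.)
d ≈ 0.25

Minimum detectable effect (one-sample t-test, normal approximation):
d = (z_{α/2} + z_β) / √n
d = (2.241 + 0.915) / √160
d = 3.157 / 12.649
d ≈ 0.25

By Cohen's convention (0.2 small / 0.5 medium / 0.8 large): small effect.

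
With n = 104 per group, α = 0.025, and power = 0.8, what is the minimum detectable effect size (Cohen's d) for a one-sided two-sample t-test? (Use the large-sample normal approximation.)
d ≈ 0.39

Minimum detectable effect (two-sample t-test, normal approximation):
d = (z_α + z_β) / √(n/2)
d = (1.960 + 0.842) / √(104/2)
d = 2.802 / 7.211
d ≈ 0.39

By Cohen's convention (0.2 small / 0.5 medium / 0.8 large): small effect.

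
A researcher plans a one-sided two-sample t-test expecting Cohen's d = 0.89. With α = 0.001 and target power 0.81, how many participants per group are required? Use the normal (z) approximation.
n = 40 per group

Sample size formula (two-sample t-test, normal approximation):
n = 2 · ((z_α + z_β) / d)²

z_α = 3.090 (for α = 0.001, one-sided)
z_β = 0.878 (for power = 0.81)
d = 0.89

n = 2 · ((3.090 + 0.878) / 0.89)²
n = 2 · (4.458)²
n ≈ 39.75
Round up to the next whole number: n = 40 per group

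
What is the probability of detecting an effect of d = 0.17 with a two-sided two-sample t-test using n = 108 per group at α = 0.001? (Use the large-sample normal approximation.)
Power ≈ 0.02

Power calculation (two-sample t-test, normal approximation):
z_β = d · √(n/2) - z_{α/2}
z_β = 0.17 · √(108/2) - 3.291
z_β = 0.17 · 7.348 - 3.291
z_β = -2.041

Power = Φ(z_β) = Φ(-2.041) ≈ 0.021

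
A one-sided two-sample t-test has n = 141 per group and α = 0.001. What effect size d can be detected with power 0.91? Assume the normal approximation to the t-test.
d ≈ 0.53

Minimum detectable effect (two-sample t-test, normal approximation):
d = (z_α + z_β) / √(n/2)
d = (3.090 + 1.341) / √(141/2)
d = 4.431 / 8.396
d ≈ 0.53

By Cohen's convention (0.2 small / 0.5 medium / 0.8 large): medium effect.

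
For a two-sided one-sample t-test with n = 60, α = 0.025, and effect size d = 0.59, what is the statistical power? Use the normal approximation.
Power ≈ 0.99

Power calculation (one-sample t-test, normal approximation):
z_β = d · √n - z_{α/2}
z_β = 0.59 · √60 - 2.241
z_β = 0.59 · 7.746 - 2.241
z_β = 2.329

Power = Φ(z_β) = Φ(2.329) ≈ 0.990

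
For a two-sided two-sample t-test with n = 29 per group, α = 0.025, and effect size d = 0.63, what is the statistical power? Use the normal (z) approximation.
Power ≈ 0.56

Power calculation (two-sample t-test, normal approximation):
z_β = d · √(n/2) - z_{α/2}
z_β = 0.63 · √(29/2) - 2.241
z_β = 0.63 · 3.808 - 2.241
z_β = 0.158

Power = Φ(z_β) = Φ(0.158) ≈ 0.563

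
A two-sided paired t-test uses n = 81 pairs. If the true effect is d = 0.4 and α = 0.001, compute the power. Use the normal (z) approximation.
Power ≈ 0.62

Power calculation (paired t-test, normal approximation):
z_β = d · √n - z_{α/2}
z_β = 0.4 · √81 - 3.291
z_β = 0.4 · 9.000 - 3.291
z_β = 0.309

Power = Φ(z_β) = Φ(0.309) ≈ 0.622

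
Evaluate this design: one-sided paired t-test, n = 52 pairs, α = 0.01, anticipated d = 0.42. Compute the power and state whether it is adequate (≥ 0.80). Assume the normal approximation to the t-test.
Power ≈ 0.76; the study is underpowered (power < 0.80)

Power calculation (paired t-test, normal approximation):
z_β = d · √n - z_α
z_β = 0.42 · √52 - 2.326
z_β = 0.42 · 7.211 - 2.326
z_β = 0.702

Power = Φ(z_β) = Φ(0.702) ≈ 0.759

Effect size d = 0.42 is small by Cohen's convention (0.2/0.5/0.8).

Threshold: power ≥ 0.80 is conventionally adequate.
Power ≈ 0.76 → the study is underpowered (power < 0.80).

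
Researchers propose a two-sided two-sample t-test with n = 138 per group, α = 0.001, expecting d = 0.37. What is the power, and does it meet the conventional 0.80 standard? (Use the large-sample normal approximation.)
Power ≈ 0.41; the study is underpowered (power < 0.80)

Power calculation (two-sample t-test, normal approximation):
z_β = d · √(n/2) - z_{α/2}
z_β = 0.37 · √(138/2) - 3.291
z_β = 0.37 · 8.307 - 3.291
z_β = -0.217

Power = Φ(z_β) = Φ(-0.217) ≈ 0.414

Effect size d = 0.37 is small by Cohen's convention (0.2/0.5/0.8).

Threshold: power ≥ 0.80 is conventionally adequate.
Power ≈ 0.41 → the study is underpowered (power < 0.80).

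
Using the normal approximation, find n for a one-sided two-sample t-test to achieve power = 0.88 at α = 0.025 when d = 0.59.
n = 57 per group

Sample size formula (two-sample t-test, normal approximation):
n = 2 · ((z_α + z_β) / d)²

z_α = 1.960 (for α = 0.025, one-sided)
z_β = 1.175 (for power = 0.88)
d = 0.59

n = 2 · ((1.960 + 1.175) / 0.59)²
n = 2 · (5.314)²
n ≈ 56.48
Round up to the next whole number: n = 57 per group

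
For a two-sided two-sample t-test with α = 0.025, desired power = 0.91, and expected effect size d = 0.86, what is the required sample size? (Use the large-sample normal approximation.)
n = 35 per group

Sample size formula (two-sample t-test, normal approximation):
n = 2 · ((z_{α/2} + z_β) / d)²

z_{α/2} = 2.241 (for α = 0.025, two-sided)
z_β = 1.341 (for power = 0.91)
d = 0.86

n = 2 · ((2.241 + 1.341) / 0.86)²
n = 2 · (4.165)²
n ≈ 34.69
Round up to the next whole number: n = 35 per group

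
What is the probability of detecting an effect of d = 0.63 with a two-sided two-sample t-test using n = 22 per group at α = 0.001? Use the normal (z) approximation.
Power ≈ 0.11

Power calculation (two-sample t-test, normal approximation):
z_β = d · √(n/2) - z_{α/2}
z_β = 0.63 · √(22/2) - 3.291
z_β = 0.63 · 3.317 - 3.291
z_β = -1.201

Power = Φ(z_β) = Φ(-1.201) ≈ 0.115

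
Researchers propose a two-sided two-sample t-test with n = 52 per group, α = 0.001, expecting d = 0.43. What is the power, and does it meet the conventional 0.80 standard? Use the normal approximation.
Power ≈ 0.14; the study is underpowered (power < 0.80)

Power calculation (two-sample t-test, normal approximation):
z_β = d · √(n/2) - z_{α/2}
z_β = 0.43 · √(52/2) - 3.291
z_β = 0.43 · 5.099 - 3.291
z_β = -1.098

Power = Φ(z_β) = Φ(-1.098) ≈ 0.136

Effect size d = 0.43 is small by Cohen's convention (0.2/0.5/0.8).

Threshold: power ≥ 0.80 is conventionally adequate.
Power ≈ 0.14 → the study is underpowered (power < 0.80).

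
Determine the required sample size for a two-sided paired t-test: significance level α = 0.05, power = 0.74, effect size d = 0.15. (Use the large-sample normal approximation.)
n = 302 pairs

Sample size formula (paired t-test, normal approximation):
n = ((z_{α/2} + z_β) / d)²

z_{α/2} = 1.960 (for α = 0.05, two-sided)
z_β = 0.643 (for power = 0.74)
d = 0.15

n = ((1.960 + 0.643) / 0.15)²
n = (17.353)²
n ≈ 301.13
Round up to the next whole number: n = 302 pairs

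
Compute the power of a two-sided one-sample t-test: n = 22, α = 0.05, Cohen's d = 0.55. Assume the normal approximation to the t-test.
Power ≈ 0.73

Power calculation (one-sample t-test, normal approximation):
z_β = d · √n - z_{α/2}
z_β = 0.55 · √22 - 1.960
z_β = 0.55 · 4.690 - 1.960
z_β = 0.620

Power = Φ(z_β) = Φ(0.620) ≈ 0.732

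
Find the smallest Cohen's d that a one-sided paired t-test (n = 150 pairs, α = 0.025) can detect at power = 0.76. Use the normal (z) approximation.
d ≈ 0.22

Minimum detectable effect (paired t-test, normal approximation):
d = (z_α + z_β) / √n
d = (1.960 + 0.706) / √150
d = 2.666 / 12.247
d ≈ 0.22

By Cohen's convention (0.2 small / 0.5 medium / 0.8 large): small effect.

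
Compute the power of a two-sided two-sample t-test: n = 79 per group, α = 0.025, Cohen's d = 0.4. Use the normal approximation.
Power ≈ 0.61

Power calculation (two-sample t-test, normal approximation):
z_β = d · √(n/2) - z_{α/2}
z_β = 0.4 · √(79/2) - 2.241
z_β = 0.4 · 6.285 - 2.241
z_β = 0.273

Power = Φ(z_β) = Φ(0.273) ≈ 0.607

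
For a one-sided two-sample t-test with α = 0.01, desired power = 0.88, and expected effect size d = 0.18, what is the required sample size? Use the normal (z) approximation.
n = 757 per group

Sample size formula (two-sample t-test, normal approximation):
n = 2 · ((z_α + z_β) / d)²

z_α = 2.326 (for α = 0.01, one-sided)
z_β = 1.175 (for power = 0.88)
d = 0.18

n = 2 · ((2.326 + 1.175) / 0.18)²
n = 2 · (19.450)²
n ≈ 756.61
Round up to the next whole number: n = 757 per group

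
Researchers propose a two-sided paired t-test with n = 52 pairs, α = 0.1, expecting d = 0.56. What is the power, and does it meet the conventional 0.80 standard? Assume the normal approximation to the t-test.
Power ≈ 0.99; the study is adequately powered (power ≥ 0.80)

Power calculation (paired t-test, normal approximation):
z_β = d · √n - z_{α/2}
z_β = 0.56 · √52 - 1.645
z_β = 0.56 · 7.211 - 1.645
z_β = 2.393

Power = Φ(z_β) = Φ(2.393) ≈ 0.992

Effect size d = 0.56 is medium by Cohen's convention (0.2/0.5/0.8).

Threshold: power ≥ 0.80 is conventionally adequate.
Power ≈ 0.99 → the study is adequately powered (power ≥ 0.80).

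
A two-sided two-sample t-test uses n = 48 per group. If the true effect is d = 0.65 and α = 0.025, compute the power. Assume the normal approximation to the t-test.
Power ≈ 0.83

Power calculation (two-sample t-test, normal approximation):
z_β = d · √(n/2) - z_{α/2}
z_β = 0.65 · √(48/2) - 2.241
z_β = 0.65 · 4.899 - 2.241
z_β = 0.943

Power = Φ(z_β) = Φ(0.943) ≈ 0.827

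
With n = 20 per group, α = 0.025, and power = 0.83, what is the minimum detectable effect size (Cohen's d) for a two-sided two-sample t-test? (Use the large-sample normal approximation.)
d ≈ 1.01

Minimum detectable effect (two-sample t-test, normal approximation):
d = (z_{α/2} + z_β) / √(n/2)
d = (2.241 + 0.954) / √(20/2)
d = 3.196 / 3.162
d ≈ 1.01

By Cohen's convention (0.2 small / 0.5 medium / 0.8 large): large effect.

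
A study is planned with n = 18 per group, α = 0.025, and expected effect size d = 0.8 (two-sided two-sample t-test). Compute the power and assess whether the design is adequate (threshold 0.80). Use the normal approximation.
Power ≈ 0.56; the study is underpowered (power < 0.80)

Power calculation (two-sample t-test, normal approximation):
z_β = d · √(n/2) - z_{α/2}
z_β = 0.8 · √(18/2) - 2.241
z_β = 0.8 · 3.000 - 2.241
z_β = 0.159

Power = Φ(z_β) = Φ(0.159) ≈ 0.563

Effect size d = 0.8 is large by Cohen's convention (0.2/0.5/0.8).

Threshold: power ≥ 0.80 is conventionally adequate.
Power ≈ 0.56 → the study is underpowered (power < 0.80).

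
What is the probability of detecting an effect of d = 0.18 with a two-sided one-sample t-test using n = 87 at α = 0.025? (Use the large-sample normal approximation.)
Power ≈ 0.29

Power calculation (one-sample t-test, normal approximation):
z_β = d · √n - z_{α/2}
z_β = 0.18 · √87 - 2.241
z_β = 0.18 · 9.327 - 2.241
z_β = -0.562

Power = Φ(z_β) = Φ(-0.562) ≈ 0.287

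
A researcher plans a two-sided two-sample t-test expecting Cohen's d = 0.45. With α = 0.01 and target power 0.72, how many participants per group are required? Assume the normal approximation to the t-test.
n = 99 per group

Sample size formula (two-sample t-test, normal approximation):
n = 2 · ((z_{α/2} + z_β) / d)²

z_{α/2} = 2.576 (for α = 0.01, two-sided)
z_β = 0.583 (for power = 0.72)
d = 0.45

n = 2 · ((2.576 + 0.583) / 0.45)²
n = 2 · (7.020)²
n ≈ 98.56
Round up to the next whole number: n = 99 per group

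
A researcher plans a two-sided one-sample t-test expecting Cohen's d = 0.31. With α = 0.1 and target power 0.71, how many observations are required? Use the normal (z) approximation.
n = 51

Sample size formula (one-sample t-test, normal approximation):
n = ((z_{α/2} + z_β) / d)²

z_{α/2} = 1.645 (for α = 0.1, two-sided)
z_β = 0.553 (for power = 0.71)
d = 0.31

n = ((1.645 + 0.553) / 0.31)²
n = (7.090)²
n ≈ 50.27
Round up to the next whole number: n = 51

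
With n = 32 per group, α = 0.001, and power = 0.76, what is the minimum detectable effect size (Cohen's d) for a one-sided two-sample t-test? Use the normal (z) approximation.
d ≈ 0.95

Minimum detectable effect (two-sample t-test, normal approximation):
d = (z_α + z_β) / √(n/2)
d = (3.090 + 0.706) / √(32/2)
d = 3.797 / 4.000
d ≈ 0.95

By Cohen's convention (0.2 small / 0.5 medium / 0.8 large): large effect.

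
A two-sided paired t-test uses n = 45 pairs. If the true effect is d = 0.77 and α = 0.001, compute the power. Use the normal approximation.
Power ≈ 0.97

Power calculation (paired t-test, normal approximation):
z_β = d · √n - z_{α/2}
z_β = 0.77 · √45 - 3.291
z_β = 0.77 · 6.708 - 3.291
z_β = 1.875

Power = Φ(z_β) = Φ(1.875) ≈ 0.970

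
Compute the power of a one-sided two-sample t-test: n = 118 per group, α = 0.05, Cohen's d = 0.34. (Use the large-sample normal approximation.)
Power ≈ 0.83

Power calculation (two-sample t-test, normal approximation):
z_β = d · √(n/2) - z_α
z_β = 0.34 · √(118/2) - 1.645
z_β = 0.34 · 7.681 - 1.645
z_β = 0.967

Power = Φ(z_β) = Φ(0.967) ≈ 0.833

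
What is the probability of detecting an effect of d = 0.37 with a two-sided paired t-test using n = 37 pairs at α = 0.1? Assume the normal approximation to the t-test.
Power ≈ 0.73

Power calculation (paired t-test, normal approximation):
z_β = d · √n - z_{α/2}
z_β = 0.37 · √37 - 1.645
z_β = 0.37 · 6.083 - 1.645
z_β = 0.606

Power = Φ(z_β) = Φ(0.606) ≈ 0.728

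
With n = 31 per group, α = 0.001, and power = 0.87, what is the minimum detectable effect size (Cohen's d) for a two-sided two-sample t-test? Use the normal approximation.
d ≈ 1.12

Minimum detectable effect (two-sample t-test, normal approximation):
d = (z_{α/2} + z_β) / √(n/2)
d = (3.291 + 1.126) / √(31/2)
d = 4.417 / 3.937
d ≈ 1.12

By Cohen's convention (0.2 small / 0.5 medium / 0.8 large): large effect.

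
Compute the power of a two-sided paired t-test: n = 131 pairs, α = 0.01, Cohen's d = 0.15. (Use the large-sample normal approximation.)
Power ≈ 0.20

Power calculation (paired t-test, normal approximation):
z_β = d · √n - z_{α/2}
z_β = 0.15 · √131 - 2.576
z_β = 0.15 · 11.446 - 2.576
z_β = -0.859

Power = Φ(z_β) = Φ(-0.859) ≈ 0.195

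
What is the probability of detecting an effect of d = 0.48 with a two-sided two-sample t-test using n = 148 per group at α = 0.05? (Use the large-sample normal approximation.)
Power ≈ 0.98

Power calculation (two-sample t-test, normal approximation):
z_β = d · √(n/2) - z_{α/2}
z_β = 0.48 · √(148/2) - 1.960
z_β = 0.48 · 8.602 - 1.960
z_β = 2.169

Power = Φ(z_β) = Φ(2.169) ≈ 0.985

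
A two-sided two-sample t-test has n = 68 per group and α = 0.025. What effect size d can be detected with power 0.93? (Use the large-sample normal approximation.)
d ≈ 0.64

Minimum detectable effect (two-sample t-test, normal approximation):
d = (z_{α/2} + z_β) / √(n/2)
d = (2.241 + 1.476) / √(68/2)
d = 3.717 / 5.831
d ≈ 0.64

By Cohen's convention (0.2 small / 0.5 medium / 0.8 large): medium effect.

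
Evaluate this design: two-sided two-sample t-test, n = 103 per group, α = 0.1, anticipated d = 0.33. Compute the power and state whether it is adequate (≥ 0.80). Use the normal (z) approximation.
Power ≈ 0.77; the study is underpowered (power < 0.80)

Power calculation (two-sample t-test, normal approximation):
z_β = d · √(n/2) - z_{α/2}
z_β = 0.33 · √(103/2) - 1.645
z_β = 0.33 · 7.176 - 1.645
z_β = 0.723

Power = Φ(z_β) = Φ(0.723) ≈ 0.765

Effect size d = 0.33 is small by Cohen's convention (0.2/0.5/0.8).

Threshold: power ≥ 0.80 is conventionally adequate.
Power ≈ 0.77 → the study is underpowered (power < 0.80).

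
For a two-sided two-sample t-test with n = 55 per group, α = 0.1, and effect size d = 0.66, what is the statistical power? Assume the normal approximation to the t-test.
Power ≈ 0.97

Power calculation (two-sample t-test, normal approximation):
z_β = d · √(n/2) - z_{α/2}
z_β = 0.66 · √(55/2) - 1.645
z_β = 0.66 · 5.244 - 1.645
z_β = 1.816

Power = Φ(z_β) = Φ(1.816) ≈ 0.965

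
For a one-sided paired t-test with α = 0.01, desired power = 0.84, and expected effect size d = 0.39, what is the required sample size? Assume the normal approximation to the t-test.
n = 73 pairs

Sample size formula (paired t-test, normal approximation):
n = ((z_α + z_β) / d)²

z_α = 2.326 (for α = 0.01, one-sided)
z_β = 0.994 (for power = 0.84)
d = 0.39

n = ((2.326 + 0.994) / 0.39)²
n = (8.513)²
n ≈ 72.47
Round up to the next whole number: n = 73 pairs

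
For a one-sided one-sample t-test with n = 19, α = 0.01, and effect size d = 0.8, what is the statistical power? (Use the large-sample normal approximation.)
Power ≈ 0.88

Power calculation (one-sample t-test, normal approximation):
z_β = d · √n - z_α
z_β = 0.8 · √19 - 2.326
z_β = 0.8 · 4.359 - 2.326
z_β = 1.161

Power = Φ(z_β) = Φ(1.161) ≈ 0.877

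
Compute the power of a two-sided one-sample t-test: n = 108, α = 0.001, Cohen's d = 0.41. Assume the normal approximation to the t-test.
Power ≈ 0.83

Power calculation (one-sample t-test, normal approximation):
z_β = d · √n - z_{α/2}
z_β = 0.41 · √108 - 3.291
z_β = 0.41 · 10.392 - 3.291
z_β = 0.970

Power = Φ(z_β) = Φ(0.970) ≈ 0.834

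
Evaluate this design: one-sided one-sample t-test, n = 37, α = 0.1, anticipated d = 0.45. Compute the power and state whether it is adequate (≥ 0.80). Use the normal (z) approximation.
Power ≈ 0.93; the study is adequately powered (power ≥ 0.80)

Power calculation (one-sample t-test, normal approximation):
z_β = d · √n - z_α
z_β = 0.45 · √37 - 1.282
z_β = 0.45 · 6.083 - 1.282
z_β = 1.456

Power = Φ(z_β) = Φ(1.456) ≈ 0.927

Effect size d = 0.45 is small by Cohen's convention (0.2/0.5/0.8).

Threshold: power ≥ 0.80 is conventionally adequate.
Power ≈ 0.93 → the study is adequately powered (power ≥ 0.80).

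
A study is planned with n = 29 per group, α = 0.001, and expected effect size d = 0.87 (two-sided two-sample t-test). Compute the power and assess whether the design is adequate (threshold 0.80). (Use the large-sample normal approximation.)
Power ≈ 0.51; the study is underpowered (power < 0.80)

Power calculation (two-sample t-test, normal approximation):
z_β = d · √(n/2) - z_{α/2}
z_β = 0.87 · √(29/2) - 3.291
z_β = 0.87 · 3.808 - 3.291
z_β = 0.022

Power = Φ(z_β) = Φ(0.022) ≈ 0.509

Effect size d = 0.87 is large by Cohen's convention (0.2/0.5/0.8).

Threshold: power ≥ 0.80 is conventionally adequate.
Power ≈ 0.51 → the study is underpowered (power < 0.80).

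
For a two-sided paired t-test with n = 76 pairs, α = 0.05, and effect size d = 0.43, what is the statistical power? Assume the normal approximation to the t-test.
Power ≈ 0.96

Power calculation (paired t-test, normal approximation):
z_β = d · √n - z_{α/2}
z_β = 0.43 · √76 - 1.960
z_β = 0.43 · 8.718 - 1.960
z_β = 1.789

Power = Φ(z_β) = Φ(1.789) ≈ 0.963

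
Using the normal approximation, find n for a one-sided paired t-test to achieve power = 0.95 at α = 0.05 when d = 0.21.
n = 246 pairs

Sample size formula (paired t-test, normal approximation):
n = ((z_α + z_β) / d)²

z_α = 1.645 (for α = 0.05, one-sided)
z_β = 1.645 (for power = 0.95)
d = 0.21

n = ((1.645 + 1.645) / 0.21)²
n = (15.667)²
n ≈ 245.45
Round up to the next whole number: n = 246 pairs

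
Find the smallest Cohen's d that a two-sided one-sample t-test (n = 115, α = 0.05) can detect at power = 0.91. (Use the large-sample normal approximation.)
d ≈ 0.31

Minimum detectable effect (one-sample t-test, normal approximation):
d = (z_{α/2} + z_β) / √n
d = (1.960 + 1.341) / √115
d = 3.301 / 10.724
d ≈ 0.31

By Cohen's convention (0.2 small / 0.5 medium / 0.8 large): small effect.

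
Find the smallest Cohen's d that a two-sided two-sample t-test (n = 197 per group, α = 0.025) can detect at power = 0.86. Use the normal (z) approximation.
d ≈ 0.33

Minimum detectable effect (two-sample t-test, normal approximation):
d = (z_{α/2} + z_β) / √(n/2)
d = (2.241 + 1.080) / √(197/2)
d = 3.322 / 9.925
d ≈ 0.33

By Cohen's convention (0.2 small / 0.5 medium / 0.8 large): small effect.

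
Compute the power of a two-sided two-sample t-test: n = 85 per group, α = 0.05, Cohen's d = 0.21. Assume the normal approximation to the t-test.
Power ≈ 0.28

Power calculation (two-sample t-test, normal approximation):
z_β = d · √(n/2) - z_{α/2}
z_β = 0.21 · √(85/2) - 1.960
z_β = 0.21 · 6.519 - 1.960
z_β = -0.591

Power = Φ(z_β) = Φ(-0.591) ≈ 0.277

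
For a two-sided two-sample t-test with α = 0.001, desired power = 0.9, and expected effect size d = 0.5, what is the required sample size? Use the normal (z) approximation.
n = 168 per group

Sample size formula (two-sample t-test, normal approximation):
n = 2 · ((z_{α/2} + z_β) / d)²

z_{α/2} = 3.291 (for α = 0.001, two-sided)
z_β = 1.282 (for power = 0.9)
d = 0.5

n = 2 · ((3.291 + 1.282) / 0.5)²
n = 2 · (9.146)²
n ≈ 167.30
Round up to the next whole number: n = 168 per group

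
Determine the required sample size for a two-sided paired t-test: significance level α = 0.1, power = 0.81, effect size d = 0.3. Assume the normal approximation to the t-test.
n = 71 pairs

Sample size formula (paired t-test, normal approximation):
n = ((z_{α/2} + z_β) / d)²

z_{α/2} = 1.645 (for α = 0.1, two-sided)
z_β = 0.878 (for power = 0.81)
d = 0.3

n = ((1.645 + 0.878) / 0.3)²
n = (8.410)²
n ≈ 70.73
Round up to the next whole number: n = 71 pairs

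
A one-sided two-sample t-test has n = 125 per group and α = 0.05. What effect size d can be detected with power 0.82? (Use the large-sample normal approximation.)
d ≈ 0.32

Minimum detectable effect (two-sample t-test, normal approximation):
d = (z_α + z_β) / √(n/2)
d = (1.645 + 0.915) / √(125/2)
d = 2.560 / 7.906
d ≈ 0.32

By Cohen's convention (0.2 small / 0.5 medium / 0.8 large): small effect.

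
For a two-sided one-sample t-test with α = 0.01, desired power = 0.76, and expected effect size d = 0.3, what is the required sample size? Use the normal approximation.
n = 120

Sample size formula (one-sample t-test, normal approximation):
n = ((z_{α/2} + z_β) / d)²

z_{α/2} = 2.576 (for α = 0.01, two-sided)
z_β = 0.706 (for power = 0.76)
d = 0.3

n = ((2.576 + 0.706) / 0.3)²
n = (10.940)²
n ≈ 119.68
Round up to the next whole number: n = 120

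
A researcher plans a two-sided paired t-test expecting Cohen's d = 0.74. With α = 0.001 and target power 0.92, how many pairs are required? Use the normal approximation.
n = 41 pairs

Sample size formula (paired t-test, normal approximation):
n = ((z_{α/2} + z_β) / d)²

z_{α/2} = 3.291 (for α = 0.001, two-sided)
z_β = 1.405 (for power = 0.92)
d = 0.74

n = ((3.291 + 1.405) / 0.74)²
n = (6.346)²
n ≈ 40.27
Round up to the next whole number: n = 41 pairs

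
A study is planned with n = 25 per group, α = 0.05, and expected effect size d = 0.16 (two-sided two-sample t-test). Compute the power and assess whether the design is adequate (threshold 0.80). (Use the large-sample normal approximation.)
Power ≈ 0.08; the study is underpowered (power < 0.80)

Power calculation (two-sample t-test, normal approximation):
z_β = d · √(n/2) - z_{α/2}
z_β = 0.16 · √(25/2) - 1.960
z_β = 0.16 · 3.536 - 1.960
z_β = -1.394

Power = Φ(z_β) = Φ(-1.394) ≈ 0.082

Effect size d = 0.16 is very small by Cohen's convention (0.2/0.5/0.8).

Threshold: power ≥ 0.80 is conventionally adequate.
Power ≈ 0.08 → the study is underpowered (power < 0.80).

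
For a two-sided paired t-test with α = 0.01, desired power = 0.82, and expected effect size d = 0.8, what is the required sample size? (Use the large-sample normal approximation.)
n = 20 pairs

Sample size formula (paired t-test, normal approximation):
n = ((z_{α/2} + z_β) / d)²

z_{α/2} = 2.576 (for α = 0.01, two-sided)
z_β = 0.915 (for power = 0.82)
d = 0.8

n = ((2.576 + 0.915) / 0.8)²
n = (4.364)²
n ≈ 19.04
Round up to the next whole number: n = 20 pairs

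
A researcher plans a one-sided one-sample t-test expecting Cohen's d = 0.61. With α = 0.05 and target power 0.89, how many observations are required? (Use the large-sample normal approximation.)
n = 23

Sample size formula (one-sample t-test, normal approximation):
n = ((z_α + z_β) / d)²

z_α = 1.645 (for α = 0.05, one-sided)
z_β = 1.227 (for power = 0.89)
d = 0.61

n = ((1.645 + 1.227) / 0.61)²
n = (4.708)²
n ≈ 22.17
Round up to the next whole number: n = 23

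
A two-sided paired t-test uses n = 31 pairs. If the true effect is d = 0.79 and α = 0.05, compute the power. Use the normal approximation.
Power ≈ 0.99

Power calculation (paired t-test, normal approximation):
z_β = d · √n - z_{α/2}
z_β = 0.79 · √31 - 1.960
z_β = 0.79 · 5.568 - 1.960
z_β = 2.439

Power = Φ(z_β) = Φ(2.439) ≈ 0.993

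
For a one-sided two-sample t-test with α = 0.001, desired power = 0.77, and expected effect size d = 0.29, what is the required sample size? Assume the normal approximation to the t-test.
n = 349 per group

Sample size formula (two-sample t-test, normal approximation):
n = 2 · ((z_α + z_β) / d)²

z_α = 3.090 (for α = 0.001, one-sided)
z_β = 0.739 (for power = 0.77)
d = 0.29

n = 2 · ((3.090 + 0.739) / 0.29)²
n = 2 · (13.203)²
n ≈ 348.64
Round up to the next whole number: n = 349 per group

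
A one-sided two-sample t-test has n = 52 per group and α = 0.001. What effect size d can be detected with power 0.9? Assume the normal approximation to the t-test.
d ≈ 0.86

Minimum detectable effect (two-sample t-test, normal approximation):
d = (z_α + z_β) / √(n/2)
d = (3.090 + 1.282) / √(52/2)
d = 4.372 / 5.099
d ≈ 0.86

By Cohen's convention (0.2 small / 0.5 medium / 0.8 large): large effect.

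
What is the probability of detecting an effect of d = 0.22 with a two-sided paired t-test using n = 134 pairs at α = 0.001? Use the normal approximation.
Power ≈ 0.23

Power calculation (paired t-test, normal approximation):
z_β = d · √n - z_{α/2}
z_β = 0.22 · √134 - 3.291
z_β = 0.22 · 11.576 - 3.291
z_β = -0.744

Power = Φ(z_β) = Φ(-0.744) ≈ 0.228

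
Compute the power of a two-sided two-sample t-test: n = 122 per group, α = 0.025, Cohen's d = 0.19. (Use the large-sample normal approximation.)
Power ≈ 0.22

Power calculation (two-sample t-test, normal approximation):
z_β = d · √(n/2) - z_{α/2}
z_β = 0.19 · √(122/2) - 2.241
z_β = 0.19 · 7.810 - 2.241
z_β = -0.757

Power = Φ(z_β) = Φ(-0.757) ≈ 0.224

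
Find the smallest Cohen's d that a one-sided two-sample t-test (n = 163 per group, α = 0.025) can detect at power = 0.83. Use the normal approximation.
d ≈ 0.32

Minimum detectable effect (two-sample t-test, normal approximation):
d = (z_α + z_β) / √(n/2)
d = (1.960 + 0.954) / √(163/2)
d = 2.914 / 9.028
d ≈ 0.32

By Cohen's convention (0.2 small / 0.5 medium / 0.8 large): small effect.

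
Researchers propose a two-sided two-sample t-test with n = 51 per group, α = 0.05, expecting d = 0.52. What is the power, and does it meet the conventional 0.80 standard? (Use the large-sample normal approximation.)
Power ≈ 0.75; the study is underpowered (power < 0.80)

Power calculation (two-sample t-test, normal approximation):
z_β = d · √(n/2) - z_{α/2}
z_β = 0.52 · √(51/2) - 1.960
z_β = 0.52 · 5.050 - 1.960
z_β = 0.666

Power = Φ(z_β) = Φ(0.666) ≈ 0.747

Effect size d = 0.52 is medium by Cohen's convention (0.2/0.5/0.8).

Threshold: power ≥ 0.80 is conventionally adequate.
Power ≈ 0.75 → the study is underpowered (power < 0.80).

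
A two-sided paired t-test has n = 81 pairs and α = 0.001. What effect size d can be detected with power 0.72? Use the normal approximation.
d ≈ 0.43

Minimum detectable effect (paired t-test, normal approximation):
d = (z_{α/2} + z_β) / √n
d = (3.291 + 0.583) / √81
d = 3.873 / 9.000
d ≈ 0.43

By Cohen's convention (0.2 small / 0.5 medium / 0.8 large): small effect.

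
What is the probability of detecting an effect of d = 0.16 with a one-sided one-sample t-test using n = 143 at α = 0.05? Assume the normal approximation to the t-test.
Power ≈ 0.61

Power calculation (one-sample t-test, normal approximation):
z_β = d · √n - z_α
z_β = 0.16 · √143 - 1.645
z_β = 0.16 · 11.958 - 1.645
z_β = 0.268

Power = Φ(z_β) = Φ(0.268) ≈ 0.606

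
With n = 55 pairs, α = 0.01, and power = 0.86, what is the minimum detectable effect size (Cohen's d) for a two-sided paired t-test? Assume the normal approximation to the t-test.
d ≈ 0.49

Minimum detectable effect (paired t-test, normal approximation):
d = (z_{α/2} + z_β) / √n
d = (2.576 + 1.080) / √55
d = 3.656 / 7.416
d ≈ 0.49

By Cohen's convention (0.2 small / 0.5 medium / 0.8 large): small effect.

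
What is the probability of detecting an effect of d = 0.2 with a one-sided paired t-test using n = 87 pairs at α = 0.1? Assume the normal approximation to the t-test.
Power ≈ 0.72

Power calculation (paired t-test, normal approximation):
z_β = d · √n - z_α
z_β = 0.2 · √87 - 1.282
z_β = 0.2 · 9.327 - 1.282
z_β = 0.584

Power = Φ(z_β) = Φ(0.584) ≈ 0.720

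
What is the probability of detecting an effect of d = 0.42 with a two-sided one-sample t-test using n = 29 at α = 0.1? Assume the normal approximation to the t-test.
Power ≈ 0.73

Power calculation (one-sample t-test, normal approximation):
z_β = d · √n - z_{α/2}
z_β = 0.42 · √29 - 1.645
z_β = 0.42 · 5.385 - 1.645
z_β = 0.617

Power = Φ(z_β) = Φ(0.617) ≈ 0.731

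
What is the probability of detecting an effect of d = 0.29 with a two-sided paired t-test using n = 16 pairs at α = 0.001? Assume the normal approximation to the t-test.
Power ≈ 0.02

Power calculation (paired t-test, normal approximation):
z_β = d · √n - z_{α/2}
z_β = 0.29 · √16 - 3.291
z_β = 0.29 · 4.000 - 3.291
z_β = -2.131

Power = Φ(z_β) = Φ(-2.131) ≈ 0.017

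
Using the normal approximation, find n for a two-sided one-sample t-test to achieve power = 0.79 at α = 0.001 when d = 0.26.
n = 249

Sample size formula (one-sample t-test, normal approximation):
n = ((z_{α/2} + z_β) / d)²

z_{α/2} = 3.291 (for α = 0.001, two-sided)
z_β = 0.806 (for power = 0.79)
d = 0.26

n = ((3.291 + 0.806) / 0.26)²
n = (15.758)²
n ≈ 248.31
Round up to the next whole number: n = 249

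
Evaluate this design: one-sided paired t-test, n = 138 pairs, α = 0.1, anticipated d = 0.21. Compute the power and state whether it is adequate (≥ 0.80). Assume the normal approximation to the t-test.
Power ≈ 0.88; the study is adequately powered (power ≥ 0.80)

Power calculation (paired t-test, normal approximation):
z_β = d · √n - z_α
z_β = 0.21 · √138 - 1.282
z_β = 0.21 · 11.747 - 1.282
z_β = 1.185

Power = Φ(z_β) = Φ(1.185) ≈ 0.882

Effect size d = 0.21 is small by Cohen's convention (0.2/0.5/0.8).

Threshold: power ≥ 0.80 is conventionally adequate.
Power ≈ 0.88 → the study is adequately powered (power ≥ 0.80).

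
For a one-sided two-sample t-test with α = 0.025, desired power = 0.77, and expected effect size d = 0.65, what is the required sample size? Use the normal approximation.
n = 35 per group

Sample size formula (two-sample t-test, normal approximation):
n = 2 · ((z_α + z_β) / d)²

z_α = 1.960 (for α = 0.025, one-sided)
z_β = 0.739 (for power = 0.77)
d = 0.65

n = 2 · ((1.960 + 0.739) / 0.65)²
n = 2 · (4.152)²
n ≈ 34.48
Round up to the next whole number: n = 35 per group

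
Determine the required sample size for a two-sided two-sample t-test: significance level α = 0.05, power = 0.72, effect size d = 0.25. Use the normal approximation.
n = 207 per group

Sample size formula (two-sample t-test, normal approximation):
n = 2 · ((z_{α/2} + z_β) / d)²

z_{α/2} = 1.960 (for α = 0.05, two-sided)
z_β = 0.583 (for power = 0.72)
d = 0.25

n = 2 · ((1.960 + 0.583) / 0.25)²
n = 2 · (10.172)²
n ≈ 206.94
Round up to the next whole number: n = 207 per group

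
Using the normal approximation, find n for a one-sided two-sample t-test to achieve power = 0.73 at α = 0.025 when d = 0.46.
n = 63 per group

Sample size formula (two-sample t-test, normal approximation):
n = 2 · ((z_α + z_β) / d)²

z_α = 1.960 (for α = 0.025, one-sided)
z_β = 0.613 (for power = 0.73)
d = 0.46

n = 2 · ((1.960 + 0.613) / 0.46)²
n = 2 · (5.593)²
n ≈ 62.56
Round up to the next whole number: n = 63 per group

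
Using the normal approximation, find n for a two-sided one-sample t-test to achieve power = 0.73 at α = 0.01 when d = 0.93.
n = 12

Sample size formula (one-sample t-test, normal approximation):
n = ((z_{α/2} + z_β) / d)²

z_{α/2} = 2.576 (for α = 0.01, two-sided)
z_β = 0.613 (for power = 0.73)
d = 0.93

n = ((2.576 + 0.613) / 0.93)²
n = (3.429)²
n ≈ 11.76
Round up to the next whole number: n = 12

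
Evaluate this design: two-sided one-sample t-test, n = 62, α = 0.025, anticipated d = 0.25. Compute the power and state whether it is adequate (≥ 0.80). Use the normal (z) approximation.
Power ≈ 0.39; the study is underpowered (power < 0.80)

Power calculation (one-sample t-test, normal approximation):
z_β = d · √n - z_{α/2}
z_β = 0.25 · √62 - 2.241
z_β = 0.25 · 7.874 - 2.241
z_β = -0.273

Power = Φ(z_β) = Φ(-0.273) ≈ 0.392

Effect size d = 0.25 is small by Cohen's convention (0.2/0.5/0.8).

Threshold: power ≥ 0.80 is conventionally adequate.
Power ≈ 0.39 → the study is underpowered (power < 0.80).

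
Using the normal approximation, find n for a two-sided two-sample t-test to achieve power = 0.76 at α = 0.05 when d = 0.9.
n = 18 per group

Sample size formula (two-sample t-test, normal approximation):
n = 2 · ((z_{α/2} + z_β) / d)²

z_{α/2} = 1.960 (for α = 0.05, two-sided)
z_β = 0.706 (for power = 0.76)
d = 0.9

n = 2 · ((1.960 + 0.706) / 0.9)²
n = 2 · (2.962)²
n ≈ 17.55
Round up to the next whole number: n = 18 per group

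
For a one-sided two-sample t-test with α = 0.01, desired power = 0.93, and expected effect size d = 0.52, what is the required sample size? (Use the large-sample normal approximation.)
n = 107 per group

Sample size formula (two-sample t-test, normal approximation):
n = 2 · ((z_α + z_β) / d)²

z_α = 2.326 (for α = 0.01, one-sided)
z_β = 1.476 (for power = 0.93)
d = 0.52

n = 2 · ((2.326 + 1.476) / 0.52)²
n = 2 · (7.312)²
n ≈ 106.93
Round up to the next whole number: n = 107 per group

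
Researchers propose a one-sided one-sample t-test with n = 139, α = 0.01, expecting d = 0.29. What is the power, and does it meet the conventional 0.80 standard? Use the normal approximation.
Power ≈ 0.86; the study is adequately powered (power ≥ 0.80)

Power calculation (one-sample t-test, normal approximation):
z_β = d · √n - z_α
z_β = 0.29 · √139 - 2.326
z_β = 0.29 · 11.790 - 2.326
z_β = 1.093

Power = Φ(z_β) = Φ(1.093) ≈ 0.863

Effect size d = 0.29 is small by Cohen's convention (0.2/0.5/0.8).

Threshold: power ≥ 0.80 is conventionally adequate.
Power ≈ 0.86 → the study is adequately powered (power ≥ 0.80).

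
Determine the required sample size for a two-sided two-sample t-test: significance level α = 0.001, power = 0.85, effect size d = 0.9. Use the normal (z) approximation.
n = 47 per group

Sample size formula (two-sample t-test, normal approximation):
n = 2 · ((z_{α/2} + z_β) / d)²

z_{α/2} = 3.291 (for α = 0.001, two-sided)
z_β = 1.036 (for power = 0.85)
d = 0.9

n = 2 · ((3.291 + 1.036) / 0.9)²
n = 2 · (4.808)²
n ≈ 46.23
Round up to the next whole number: n = 47 per group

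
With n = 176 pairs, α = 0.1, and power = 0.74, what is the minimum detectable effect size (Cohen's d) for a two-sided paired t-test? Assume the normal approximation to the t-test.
d ≈ 0.17

Minimum detectable effect (paired t-test, normal approximation):
d = (z_{α/2} + z_β) / √n
d = (1.645 + 0.643) / √176
d = 2.288 / 13.266
d ≈ 0.17

By Cohen's convention (0.2 small / 0.5 medium / 0.8 large): very small effect.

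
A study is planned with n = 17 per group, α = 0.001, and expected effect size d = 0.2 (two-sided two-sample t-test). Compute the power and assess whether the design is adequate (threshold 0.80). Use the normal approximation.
Power ≈ 0.00; the study is underpowered (power < 0.80)

Power calculation (two-sample t-test, normal approximation):
z_β = d · √(n/2) - z_{α/2}
z_β = 0.2 · √(17/2) - 3.291
z_β = 0.2 · 2.915 - 3.291
z_β = -2.707

Power = Φ(z_β) = Φ(-2.707) ≈ 0.003

Effect size d = 0.2 is small by Cohen's convention (0.2/0.5/0.8).

Threshold: power ≥ 0.80 is conventionally adequate.
Power ≈ 0.00 → the study is underpowered (power < 0.80).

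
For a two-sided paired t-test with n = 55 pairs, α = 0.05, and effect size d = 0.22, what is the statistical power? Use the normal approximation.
Power ≈ 0.37

Power calculation (paired t-test, normal approximation):
z_β = d · √n - z_{α/2}
z_β = 0.22 · √55 - 1.960
z_β = 0.22 · 7.416 - 1.960
z_β = -0.328

Power = Φ(z_β) = Φ(-0.328) ≈ 0.371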